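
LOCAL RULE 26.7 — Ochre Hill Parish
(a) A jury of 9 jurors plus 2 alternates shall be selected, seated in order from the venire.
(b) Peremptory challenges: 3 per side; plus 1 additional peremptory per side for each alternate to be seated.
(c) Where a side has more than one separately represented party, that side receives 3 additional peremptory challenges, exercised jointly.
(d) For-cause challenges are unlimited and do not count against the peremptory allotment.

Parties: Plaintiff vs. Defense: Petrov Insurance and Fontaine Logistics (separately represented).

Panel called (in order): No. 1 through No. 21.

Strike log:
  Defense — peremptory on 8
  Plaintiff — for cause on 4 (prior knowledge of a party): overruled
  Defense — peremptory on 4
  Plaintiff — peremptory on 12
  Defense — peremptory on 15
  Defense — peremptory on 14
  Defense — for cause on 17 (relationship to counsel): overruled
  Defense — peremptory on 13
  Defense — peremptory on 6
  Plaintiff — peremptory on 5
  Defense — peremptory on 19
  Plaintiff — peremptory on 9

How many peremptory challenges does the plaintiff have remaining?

2

Plaintiff allotment: 3 base + 1 × 2 alternates = 5.
Plaintiff peremptories used: #12, #5, #9 — 3 (the for-cause on #4 doesn't count).
Remaining: 5 − 3 = 2.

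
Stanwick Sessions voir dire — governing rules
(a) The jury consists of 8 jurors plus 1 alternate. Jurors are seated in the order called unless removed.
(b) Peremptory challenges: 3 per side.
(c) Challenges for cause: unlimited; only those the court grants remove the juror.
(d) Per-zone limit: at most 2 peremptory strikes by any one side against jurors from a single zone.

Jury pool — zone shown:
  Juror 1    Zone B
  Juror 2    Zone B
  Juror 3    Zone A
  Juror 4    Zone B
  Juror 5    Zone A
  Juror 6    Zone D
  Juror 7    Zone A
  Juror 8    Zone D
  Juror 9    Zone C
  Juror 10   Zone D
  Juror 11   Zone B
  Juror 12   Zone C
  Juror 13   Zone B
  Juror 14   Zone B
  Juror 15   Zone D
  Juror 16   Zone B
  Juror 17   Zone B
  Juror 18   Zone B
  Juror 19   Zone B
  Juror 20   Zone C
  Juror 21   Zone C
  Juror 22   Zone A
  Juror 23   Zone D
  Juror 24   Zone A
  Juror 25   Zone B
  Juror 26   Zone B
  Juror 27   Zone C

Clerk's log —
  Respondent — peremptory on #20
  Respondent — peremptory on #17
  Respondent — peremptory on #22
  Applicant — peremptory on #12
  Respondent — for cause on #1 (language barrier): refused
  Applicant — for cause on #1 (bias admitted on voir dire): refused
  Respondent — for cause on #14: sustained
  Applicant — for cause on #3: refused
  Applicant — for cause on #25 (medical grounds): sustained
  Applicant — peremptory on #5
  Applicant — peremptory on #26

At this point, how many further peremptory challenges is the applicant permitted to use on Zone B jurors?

Applicant peremptories so far: #12, #5, #26 — 3 of 3 used, 0 left overall.
Against Zone B: #26 — 1 used; per-zone cap 2 leaves 1.
Binding limit: min(0, 1) = 0.

0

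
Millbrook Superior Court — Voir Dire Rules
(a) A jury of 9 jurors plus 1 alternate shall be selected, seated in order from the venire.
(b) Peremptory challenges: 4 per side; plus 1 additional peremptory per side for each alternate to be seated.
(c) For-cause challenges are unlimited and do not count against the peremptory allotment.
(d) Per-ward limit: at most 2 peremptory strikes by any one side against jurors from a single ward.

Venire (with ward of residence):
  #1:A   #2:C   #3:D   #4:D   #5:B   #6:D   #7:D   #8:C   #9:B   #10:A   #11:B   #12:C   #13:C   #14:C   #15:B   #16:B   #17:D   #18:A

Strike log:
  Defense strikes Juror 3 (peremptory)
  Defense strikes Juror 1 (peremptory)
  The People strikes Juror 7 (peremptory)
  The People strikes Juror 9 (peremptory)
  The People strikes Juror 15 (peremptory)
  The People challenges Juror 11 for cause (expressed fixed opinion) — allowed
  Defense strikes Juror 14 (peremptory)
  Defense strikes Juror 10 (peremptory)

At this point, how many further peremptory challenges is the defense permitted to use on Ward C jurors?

Defense peremptories so far: #3, #1, #14, #10 — 4 of 5 used, 1 left overall.
Against Ward C: #14 — 1 used; per-ward cap 2 leaves 1.
Binding limit: min(1, 1) = 1.

1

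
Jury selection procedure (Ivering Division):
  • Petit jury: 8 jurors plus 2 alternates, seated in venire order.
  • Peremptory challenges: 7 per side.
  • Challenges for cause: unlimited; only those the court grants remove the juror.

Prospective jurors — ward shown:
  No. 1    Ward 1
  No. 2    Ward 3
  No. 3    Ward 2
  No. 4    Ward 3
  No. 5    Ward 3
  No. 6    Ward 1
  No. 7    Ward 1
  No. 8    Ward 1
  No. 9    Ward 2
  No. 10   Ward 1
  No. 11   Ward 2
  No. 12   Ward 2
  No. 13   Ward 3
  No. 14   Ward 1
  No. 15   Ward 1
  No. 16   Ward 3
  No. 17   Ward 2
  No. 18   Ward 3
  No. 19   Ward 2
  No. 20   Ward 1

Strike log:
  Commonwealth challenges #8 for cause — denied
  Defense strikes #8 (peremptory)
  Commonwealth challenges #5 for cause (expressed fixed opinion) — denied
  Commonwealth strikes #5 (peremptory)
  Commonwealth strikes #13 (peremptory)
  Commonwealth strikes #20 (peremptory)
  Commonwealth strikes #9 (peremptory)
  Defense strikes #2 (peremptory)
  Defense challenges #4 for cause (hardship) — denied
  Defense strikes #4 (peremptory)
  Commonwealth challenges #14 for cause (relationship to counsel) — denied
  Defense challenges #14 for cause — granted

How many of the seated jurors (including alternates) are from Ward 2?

4

Removed: #2, #4, #5, #8, #9, #13, #14, #20.
Seated (10 incl. alternates): #1, #3, #6, #7, #10, #11, #12, #15, #16, #17.
Of those, in Ward 2: #3, #11, #12, #17 → 4.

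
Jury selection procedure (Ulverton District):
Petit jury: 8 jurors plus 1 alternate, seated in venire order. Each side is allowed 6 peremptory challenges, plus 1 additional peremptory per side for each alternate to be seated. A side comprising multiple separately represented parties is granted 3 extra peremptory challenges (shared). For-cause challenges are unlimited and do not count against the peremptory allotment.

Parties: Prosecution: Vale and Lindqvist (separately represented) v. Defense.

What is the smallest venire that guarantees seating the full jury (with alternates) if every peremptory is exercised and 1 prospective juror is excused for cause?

27

Seats to fill: 8 + 1 alternates = 9.
Peremptories — Prosecution: 6 + 1×1 + 3 = 10; Defense: 6 + 1×1 = 7; total 17.
For-cause removals: 1.
Minimum venire: 9 + 17 + 1 = 27.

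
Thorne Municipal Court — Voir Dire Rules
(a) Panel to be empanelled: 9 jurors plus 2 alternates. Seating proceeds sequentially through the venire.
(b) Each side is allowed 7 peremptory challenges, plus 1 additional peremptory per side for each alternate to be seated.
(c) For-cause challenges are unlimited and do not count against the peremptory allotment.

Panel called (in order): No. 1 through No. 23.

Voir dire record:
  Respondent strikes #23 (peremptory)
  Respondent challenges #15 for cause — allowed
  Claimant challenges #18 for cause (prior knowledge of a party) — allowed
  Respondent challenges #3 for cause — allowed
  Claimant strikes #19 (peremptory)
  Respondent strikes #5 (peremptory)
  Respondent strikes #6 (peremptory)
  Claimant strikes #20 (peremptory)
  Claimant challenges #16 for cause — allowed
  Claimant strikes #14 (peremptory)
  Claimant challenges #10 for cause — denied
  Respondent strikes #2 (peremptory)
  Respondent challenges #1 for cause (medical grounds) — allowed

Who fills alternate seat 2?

22

Removed: #1, #2, #3, #5, #6, #14, #15, #16, #18, #19, #20, #23. (#10 stays — for-cause denied.)
Seating in order: seats 1–9 → #4, #7, #8, #9, #10, #11, #12, #13, #17; alternates → #21, #22.
So alternate 2 is #22.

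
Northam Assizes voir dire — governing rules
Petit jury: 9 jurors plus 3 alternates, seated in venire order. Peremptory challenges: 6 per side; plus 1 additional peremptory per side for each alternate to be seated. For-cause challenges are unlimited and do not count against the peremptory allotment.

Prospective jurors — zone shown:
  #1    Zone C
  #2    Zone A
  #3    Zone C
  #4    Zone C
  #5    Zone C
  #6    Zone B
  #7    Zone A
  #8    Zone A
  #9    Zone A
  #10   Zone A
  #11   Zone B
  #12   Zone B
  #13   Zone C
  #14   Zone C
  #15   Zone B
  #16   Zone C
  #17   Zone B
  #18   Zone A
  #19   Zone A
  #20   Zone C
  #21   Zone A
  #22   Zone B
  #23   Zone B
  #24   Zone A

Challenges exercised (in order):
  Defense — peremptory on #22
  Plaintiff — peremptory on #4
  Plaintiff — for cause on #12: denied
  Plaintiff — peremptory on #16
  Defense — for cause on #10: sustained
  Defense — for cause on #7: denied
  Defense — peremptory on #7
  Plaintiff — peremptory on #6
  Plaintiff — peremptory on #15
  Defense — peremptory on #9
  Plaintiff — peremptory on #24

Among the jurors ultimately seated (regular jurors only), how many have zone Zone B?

Removed: #4, #6, #7, #9, #10, #15, #16, #22, #24.
Seated jurors 1–9: #1, #2, #3, #5, #8, #11, #12, #13, #14 (alternates #17, #18, #19 not counted).
Of those, in Zone B: #11, #12 → 2.

2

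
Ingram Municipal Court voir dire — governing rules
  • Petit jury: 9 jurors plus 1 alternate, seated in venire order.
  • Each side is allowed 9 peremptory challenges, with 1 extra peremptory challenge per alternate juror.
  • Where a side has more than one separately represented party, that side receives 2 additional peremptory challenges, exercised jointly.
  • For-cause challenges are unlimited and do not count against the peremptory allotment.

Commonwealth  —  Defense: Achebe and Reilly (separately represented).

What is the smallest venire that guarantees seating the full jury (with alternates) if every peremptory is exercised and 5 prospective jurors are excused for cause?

Seats to fill: 9 + 1 alternates = 10.
Peremptories — Commonwealth: 9 + 1×1 = 10; Defense: 9 + 1×1 + 2 = 12; total 22.
For-cause removals: 5.
Minimum venire: 10 + 22 + 5 = 37.

37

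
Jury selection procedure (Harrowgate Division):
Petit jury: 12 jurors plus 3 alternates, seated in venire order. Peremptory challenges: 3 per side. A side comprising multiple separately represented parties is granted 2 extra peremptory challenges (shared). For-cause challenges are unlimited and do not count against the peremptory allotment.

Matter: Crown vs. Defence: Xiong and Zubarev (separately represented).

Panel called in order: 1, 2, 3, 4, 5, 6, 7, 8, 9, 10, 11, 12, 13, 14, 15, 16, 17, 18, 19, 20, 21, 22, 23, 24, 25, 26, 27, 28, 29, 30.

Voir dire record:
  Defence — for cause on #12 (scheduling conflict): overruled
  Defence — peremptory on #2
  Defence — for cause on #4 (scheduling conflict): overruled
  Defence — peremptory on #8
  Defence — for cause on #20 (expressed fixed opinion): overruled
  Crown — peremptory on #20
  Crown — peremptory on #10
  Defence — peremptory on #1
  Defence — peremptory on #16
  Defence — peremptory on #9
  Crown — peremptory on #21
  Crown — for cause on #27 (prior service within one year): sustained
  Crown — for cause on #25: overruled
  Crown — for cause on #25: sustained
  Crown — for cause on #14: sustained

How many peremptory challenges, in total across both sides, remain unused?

0

Crown allotment: 3. Defence allotment: 3 base + 2 multi-party = 5.
Crown peremptories used: #20, #10, #21 — 3 (for-cause on #27, #25, #25, #14 don't count).
Defence peremptories used: #2, #8, #1, #16, #9 — 5 (for-cause on #12, #4, #20 don't count).
Remaining: (3 − 3) + (5 − 5) = 0.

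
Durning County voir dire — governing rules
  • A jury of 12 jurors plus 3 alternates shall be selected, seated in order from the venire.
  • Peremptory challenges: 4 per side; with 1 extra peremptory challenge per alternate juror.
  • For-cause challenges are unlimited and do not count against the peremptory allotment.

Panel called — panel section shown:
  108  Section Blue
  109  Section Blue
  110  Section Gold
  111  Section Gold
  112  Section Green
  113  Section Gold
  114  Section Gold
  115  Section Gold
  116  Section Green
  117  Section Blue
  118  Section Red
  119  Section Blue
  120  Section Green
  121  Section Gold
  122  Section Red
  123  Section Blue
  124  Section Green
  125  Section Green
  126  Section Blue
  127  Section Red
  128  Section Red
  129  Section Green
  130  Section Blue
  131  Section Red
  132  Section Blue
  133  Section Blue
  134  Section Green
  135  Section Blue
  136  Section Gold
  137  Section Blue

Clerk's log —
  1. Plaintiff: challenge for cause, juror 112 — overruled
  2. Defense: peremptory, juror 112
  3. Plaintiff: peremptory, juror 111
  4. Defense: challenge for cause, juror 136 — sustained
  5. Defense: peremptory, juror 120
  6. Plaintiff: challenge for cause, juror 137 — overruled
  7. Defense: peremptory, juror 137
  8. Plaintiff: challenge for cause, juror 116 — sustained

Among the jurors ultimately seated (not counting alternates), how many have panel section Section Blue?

Removed: #111, #112, #116, #120, #136, #137.
Seated jurors 1–12: #108, #109, #110, #113, #114, #115, #117, #118, #119, #121, #122, #123 (alternates #124, #125, #126 not counted).
Of those, in Section Blue: #108, #109, #117, #119, #123 → 5.

5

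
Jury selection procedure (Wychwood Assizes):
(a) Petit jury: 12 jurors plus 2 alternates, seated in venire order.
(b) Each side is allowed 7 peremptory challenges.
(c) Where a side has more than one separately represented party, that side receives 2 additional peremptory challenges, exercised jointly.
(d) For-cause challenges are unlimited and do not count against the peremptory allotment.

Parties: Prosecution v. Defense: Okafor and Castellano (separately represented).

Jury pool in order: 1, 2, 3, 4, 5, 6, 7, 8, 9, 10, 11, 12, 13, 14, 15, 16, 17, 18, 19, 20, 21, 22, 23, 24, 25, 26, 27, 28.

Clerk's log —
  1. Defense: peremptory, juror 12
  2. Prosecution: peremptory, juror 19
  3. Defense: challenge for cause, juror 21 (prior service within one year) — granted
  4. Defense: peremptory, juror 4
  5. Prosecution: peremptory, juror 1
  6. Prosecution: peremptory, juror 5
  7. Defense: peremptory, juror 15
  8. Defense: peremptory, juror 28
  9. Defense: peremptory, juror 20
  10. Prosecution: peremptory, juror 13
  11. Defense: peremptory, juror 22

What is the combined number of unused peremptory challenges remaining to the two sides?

Prosecution allotment: 7. Defense allotment: 7 base + 2 multi-party = 9.
Prosecution peremptories used: #19, #1, #5, #13 — 4.
Defense peremptories used: #12, #4, #15, #28, #20, #22 — 6 (the for-cause on #21 doesn't count).
Remaining: (7 − 4) + (9 − 6) = 6.

6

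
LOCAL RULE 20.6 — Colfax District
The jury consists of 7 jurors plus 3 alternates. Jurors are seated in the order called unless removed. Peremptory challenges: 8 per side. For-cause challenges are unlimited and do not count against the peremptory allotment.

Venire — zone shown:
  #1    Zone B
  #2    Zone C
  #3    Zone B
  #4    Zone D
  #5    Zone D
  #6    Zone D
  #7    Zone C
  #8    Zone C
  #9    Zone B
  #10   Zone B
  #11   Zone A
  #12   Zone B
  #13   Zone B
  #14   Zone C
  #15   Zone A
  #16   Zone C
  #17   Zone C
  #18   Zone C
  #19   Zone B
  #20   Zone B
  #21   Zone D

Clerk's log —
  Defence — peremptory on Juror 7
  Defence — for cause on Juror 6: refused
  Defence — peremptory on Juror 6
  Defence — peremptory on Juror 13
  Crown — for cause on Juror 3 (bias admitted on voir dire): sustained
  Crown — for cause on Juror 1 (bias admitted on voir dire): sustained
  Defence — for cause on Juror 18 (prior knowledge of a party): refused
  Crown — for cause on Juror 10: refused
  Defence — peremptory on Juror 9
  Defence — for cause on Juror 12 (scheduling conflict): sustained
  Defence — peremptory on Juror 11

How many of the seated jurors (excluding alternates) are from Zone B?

Removed: #1, #3, #6, #7, #9, #11, #12, #13.
Seated jurors 1–7: #2, #4, #5, #8, #10, #14, #15 (alternates #16, #17, #18 not counted).
Of those, in Zone B: #10 → 1.

1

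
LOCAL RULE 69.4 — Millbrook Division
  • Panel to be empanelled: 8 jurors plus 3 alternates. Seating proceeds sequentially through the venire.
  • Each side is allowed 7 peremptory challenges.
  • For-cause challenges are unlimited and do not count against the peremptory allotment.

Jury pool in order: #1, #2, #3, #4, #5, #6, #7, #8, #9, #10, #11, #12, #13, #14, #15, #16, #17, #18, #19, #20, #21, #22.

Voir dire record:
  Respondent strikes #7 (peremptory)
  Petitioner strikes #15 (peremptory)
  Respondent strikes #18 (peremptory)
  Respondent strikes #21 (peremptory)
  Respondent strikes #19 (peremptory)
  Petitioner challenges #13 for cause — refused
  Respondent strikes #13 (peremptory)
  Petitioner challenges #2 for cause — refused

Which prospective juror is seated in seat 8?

9

Removed: #7, #13, #15, #18, #19, #21. (#2 stays — for-cause denied.)
Seating in order: seats 1–8 → #1, #2, #3, #4, #5, #6, #8, #9; alternates → #10, #11, #12.
So seat 8 is #9.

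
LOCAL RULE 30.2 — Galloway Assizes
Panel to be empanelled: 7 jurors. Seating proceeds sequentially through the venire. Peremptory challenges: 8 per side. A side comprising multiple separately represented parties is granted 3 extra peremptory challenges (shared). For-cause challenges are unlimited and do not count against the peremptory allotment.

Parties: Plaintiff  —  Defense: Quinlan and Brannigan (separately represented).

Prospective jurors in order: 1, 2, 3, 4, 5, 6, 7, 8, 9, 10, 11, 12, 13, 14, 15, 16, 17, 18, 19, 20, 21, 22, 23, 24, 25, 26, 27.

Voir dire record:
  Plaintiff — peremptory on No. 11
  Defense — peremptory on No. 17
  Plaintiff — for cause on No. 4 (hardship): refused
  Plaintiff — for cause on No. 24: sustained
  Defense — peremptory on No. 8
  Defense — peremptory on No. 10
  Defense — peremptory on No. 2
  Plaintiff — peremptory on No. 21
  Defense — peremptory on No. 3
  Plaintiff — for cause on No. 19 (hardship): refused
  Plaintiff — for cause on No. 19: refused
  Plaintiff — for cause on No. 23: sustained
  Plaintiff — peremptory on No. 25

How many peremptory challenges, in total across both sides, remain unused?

Plaintiff allotment: 8. Defense allotment: 8 base + 3 multi-party = 11.
Plaintiff peremptories used: #11, #21, #25 — 3 (for-cause on #4, #24, #19, #19, #23 don't count).
Defense peremptories used: #17, #8, #10, #2, #3 — 5.
Remaining: (8 − 3) + (11 − 5) = 11.

11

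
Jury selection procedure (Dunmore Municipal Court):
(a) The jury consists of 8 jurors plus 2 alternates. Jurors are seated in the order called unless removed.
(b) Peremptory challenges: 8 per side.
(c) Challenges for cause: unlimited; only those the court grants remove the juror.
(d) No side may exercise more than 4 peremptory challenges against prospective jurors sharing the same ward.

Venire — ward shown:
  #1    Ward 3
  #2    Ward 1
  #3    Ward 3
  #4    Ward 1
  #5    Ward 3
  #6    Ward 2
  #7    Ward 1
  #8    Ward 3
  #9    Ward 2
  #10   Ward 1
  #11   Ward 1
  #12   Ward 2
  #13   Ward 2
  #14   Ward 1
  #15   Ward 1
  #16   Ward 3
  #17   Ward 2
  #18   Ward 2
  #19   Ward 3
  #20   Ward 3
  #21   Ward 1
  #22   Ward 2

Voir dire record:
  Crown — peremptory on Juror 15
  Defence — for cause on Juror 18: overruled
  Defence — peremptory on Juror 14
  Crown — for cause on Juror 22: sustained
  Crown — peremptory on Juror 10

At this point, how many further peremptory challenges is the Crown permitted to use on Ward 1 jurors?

2

Crown peremptories so far: #15, #10 — 2 of 8 used, 6 left overall.
Against Ward 1: #15, #10 — 2 used; per-ward cap 4 leaves 2.
Binding limit: min(6, 2) = 2.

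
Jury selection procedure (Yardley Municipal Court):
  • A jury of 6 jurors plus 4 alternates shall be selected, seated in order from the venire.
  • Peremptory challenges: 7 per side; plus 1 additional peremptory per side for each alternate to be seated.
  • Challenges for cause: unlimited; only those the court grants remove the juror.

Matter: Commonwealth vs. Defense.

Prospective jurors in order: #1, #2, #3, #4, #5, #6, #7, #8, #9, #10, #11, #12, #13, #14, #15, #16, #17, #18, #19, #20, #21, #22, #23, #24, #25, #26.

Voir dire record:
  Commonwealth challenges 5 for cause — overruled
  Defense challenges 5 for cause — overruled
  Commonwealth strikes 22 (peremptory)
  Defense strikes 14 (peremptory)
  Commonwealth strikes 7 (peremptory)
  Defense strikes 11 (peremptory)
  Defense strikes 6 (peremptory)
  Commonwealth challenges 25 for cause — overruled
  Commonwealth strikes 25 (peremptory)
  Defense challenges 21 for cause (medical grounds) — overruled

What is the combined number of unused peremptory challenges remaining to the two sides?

Commonwealth allotment: 7 base + 1 × 4 alternates = 11. Defense allotment: 7 base + 1 × 4 alternates = 11.
Commonwealth peremptories used: #22, #7, #25 — 3 (for-cause on #5, #25 don't count).
Defense peremptories used: #14, #11, #6 — 3 (for-cause on #5, #21 don't count).
Remaining: (11 − 3) + (11 − 3) = 16.

16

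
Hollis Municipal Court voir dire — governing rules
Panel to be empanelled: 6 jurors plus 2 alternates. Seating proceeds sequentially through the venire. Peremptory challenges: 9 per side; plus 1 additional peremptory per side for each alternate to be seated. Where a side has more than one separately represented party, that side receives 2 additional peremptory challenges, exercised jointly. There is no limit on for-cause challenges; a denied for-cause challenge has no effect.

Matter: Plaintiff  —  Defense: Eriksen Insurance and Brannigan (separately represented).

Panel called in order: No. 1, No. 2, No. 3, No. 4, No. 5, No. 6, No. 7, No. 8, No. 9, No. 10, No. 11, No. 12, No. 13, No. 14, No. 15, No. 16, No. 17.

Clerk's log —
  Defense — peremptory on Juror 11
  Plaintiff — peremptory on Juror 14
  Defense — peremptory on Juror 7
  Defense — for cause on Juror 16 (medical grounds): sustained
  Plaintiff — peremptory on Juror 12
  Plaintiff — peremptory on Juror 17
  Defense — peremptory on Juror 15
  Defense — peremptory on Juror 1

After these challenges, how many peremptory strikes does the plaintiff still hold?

8

Plaintiff allotment: 9 base + 1 × 2 alternates = 11.
Plaintiff peremptories used: #14, #12, #17 — 3.
Remaining: 11 − 3 = 8.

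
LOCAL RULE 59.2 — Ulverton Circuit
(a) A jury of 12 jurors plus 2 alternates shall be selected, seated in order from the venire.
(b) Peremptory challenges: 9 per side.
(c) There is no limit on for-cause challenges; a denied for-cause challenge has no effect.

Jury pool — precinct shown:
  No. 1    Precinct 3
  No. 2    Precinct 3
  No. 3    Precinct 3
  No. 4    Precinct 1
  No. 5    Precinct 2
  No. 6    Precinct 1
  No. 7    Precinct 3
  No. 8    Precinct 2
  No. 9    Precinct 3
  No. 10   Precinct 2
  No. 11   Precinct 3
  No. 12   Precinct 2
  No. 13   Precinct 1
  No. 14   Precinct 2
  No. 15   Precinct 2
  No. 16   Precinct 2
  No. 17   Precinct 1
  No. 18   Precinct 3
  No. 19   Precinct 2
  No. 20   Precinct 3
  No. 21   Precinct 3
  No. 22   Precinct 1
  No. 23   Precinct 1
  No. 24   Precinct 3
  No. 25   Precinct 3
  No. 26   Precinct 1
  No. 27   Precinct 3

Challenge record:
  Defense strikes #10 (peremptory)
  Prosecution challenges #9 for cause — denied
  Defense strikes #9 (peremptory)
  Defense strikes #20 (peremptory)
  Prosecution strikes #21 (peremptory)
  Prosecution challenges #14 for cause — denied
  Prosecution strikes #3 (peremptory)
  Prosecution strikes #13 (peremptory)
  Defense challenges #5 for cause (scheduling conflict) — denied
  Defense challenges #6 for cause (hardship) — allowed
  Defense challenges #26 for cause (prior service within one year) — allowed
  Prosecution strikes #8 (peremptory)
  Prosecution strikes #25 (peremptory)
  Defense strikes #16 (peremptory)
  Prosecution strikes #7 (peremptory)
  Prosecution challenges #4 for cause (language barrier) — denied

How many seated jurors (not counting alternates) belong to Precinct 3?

4

Removed: #3, #6, #7, #8, #9, #10, #13, #16, #20, #21, #25, #26.
Seated jurors 1–12: #1, #2, #4, #5, #11, #12, #14, #15, #17, #18, #19, #22 (alternates #23, #24 not counted).
Of those, in Precinct 3: #1, #2, #11, #18 → 4.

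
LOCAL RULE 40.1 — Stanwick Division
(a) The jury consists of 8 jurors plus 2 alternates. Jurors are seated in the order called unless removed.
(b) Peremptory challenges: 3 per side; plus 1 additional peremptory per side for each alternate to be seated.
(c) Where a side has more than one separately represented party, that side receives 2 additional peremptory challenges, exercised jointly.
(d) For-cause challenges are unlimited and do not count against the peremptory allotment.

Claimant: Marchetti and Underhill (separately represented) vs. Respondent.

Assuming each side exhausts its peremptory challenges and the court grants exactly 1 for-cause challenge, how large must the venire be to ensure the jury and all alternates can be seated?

Seats to fill: 8 + 2 alternates = 10.
Peremptories — Claimant: 3 + 1×2 + 2 = 7; Respondent: 3 + 1×2 = 5; total 12.
For-cause removals: 1.
Minimum venire: 10 + 12 + 1 = 23.

23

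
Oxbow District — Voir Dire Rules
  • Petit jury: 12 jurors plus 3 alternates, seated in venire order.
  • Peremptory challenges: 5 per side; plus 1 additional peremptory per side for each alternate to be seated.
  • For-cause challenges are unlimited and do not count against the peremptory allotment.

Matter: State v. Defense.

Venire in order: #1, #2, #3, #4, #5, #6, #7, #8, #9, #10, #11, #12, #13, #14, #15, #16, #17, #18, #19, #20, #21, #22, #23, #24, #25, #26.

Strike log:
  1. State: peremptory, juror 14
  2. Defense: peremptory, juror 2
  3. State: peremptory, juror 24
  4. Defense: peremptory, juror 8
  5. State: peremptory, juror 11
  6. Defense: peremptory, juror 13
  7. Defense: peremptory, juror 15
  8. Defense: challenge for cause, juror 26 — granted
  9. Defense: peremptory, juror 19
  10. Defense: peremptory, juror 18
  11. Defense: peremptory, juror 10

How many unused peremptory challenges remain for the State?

State allotment: 5 base + 1 × 3 alternates = 8.
State peremptories used: #14, #24, #11 — 3.
Remaining: 8 − 3 = 5.

5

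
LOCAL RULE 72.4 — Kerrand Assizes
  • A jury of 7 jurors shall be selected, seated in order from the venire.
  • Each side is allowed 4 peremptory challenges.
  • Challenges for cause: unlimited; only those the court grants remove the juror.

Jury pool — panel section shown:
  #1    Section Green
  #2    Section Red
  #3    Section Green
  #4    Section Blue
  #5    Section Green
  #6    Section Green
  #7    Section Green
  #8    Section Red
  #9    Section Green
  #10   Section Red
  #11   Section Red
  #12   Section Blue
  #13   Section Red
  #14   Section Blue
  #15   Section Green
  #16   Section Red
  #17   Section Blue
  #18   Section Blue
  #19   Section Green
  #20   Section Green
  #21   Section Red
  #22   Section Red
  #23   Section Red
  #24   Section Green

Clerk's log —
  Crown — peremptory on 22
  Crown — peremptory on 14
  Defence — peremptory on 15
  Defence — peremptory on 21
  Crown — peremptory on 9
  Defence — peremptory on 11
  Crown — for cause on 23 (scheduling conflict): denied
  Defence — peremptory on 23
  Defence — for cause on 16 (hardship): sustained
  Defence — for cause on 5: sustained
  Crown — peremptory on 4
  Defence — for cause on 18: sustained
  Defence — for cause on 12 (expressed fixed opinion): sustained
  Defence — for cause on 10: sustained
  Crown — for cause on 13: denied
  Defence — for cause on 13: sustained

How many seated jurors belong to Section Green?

4

Removed: #4, #5, #9, #10, #11, #12, #13, #14, #15, #16, #18, #21, #22, #23.
Seated jurors 1–7: #1, #2, #3, #6, #7, #8, #17.
Of those, in Section Green: #1, #3, #6, #7 → 4.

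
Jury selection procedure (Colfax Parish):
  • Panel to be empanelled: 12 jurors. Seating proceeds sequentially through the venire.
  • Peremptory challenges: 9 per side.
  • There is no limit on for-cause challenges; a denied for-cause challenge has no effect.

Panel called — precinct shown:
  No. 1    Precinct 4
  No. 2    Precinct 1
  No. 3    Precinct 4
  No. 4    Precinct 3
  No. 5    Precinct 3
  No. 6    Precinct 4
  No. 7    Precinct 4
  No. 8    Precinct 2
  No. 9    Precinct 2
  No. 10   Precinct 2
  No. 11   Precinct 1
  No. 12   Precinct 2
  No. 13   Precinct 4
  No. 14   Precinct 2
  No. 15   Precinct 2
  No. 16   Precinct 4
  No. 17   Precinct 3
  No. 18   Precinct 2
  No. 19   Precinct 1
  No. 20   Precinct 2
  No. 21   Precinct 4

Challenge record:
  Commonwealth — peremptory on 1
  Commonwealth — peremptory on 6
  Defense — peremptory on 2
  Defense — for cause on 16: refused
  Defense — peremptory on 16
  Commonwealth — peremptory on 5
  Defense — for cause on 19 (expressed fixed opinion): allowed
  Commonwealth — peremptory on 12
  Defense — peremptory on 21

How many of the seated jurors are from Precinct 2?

Removed: #1, #2, #5, #6, #12, #16, #19, #21.
Seated jurors 1–12: #3, #4, #7, #8, #9, #10, #11, #13, #14, #15, #17, #18.
Of those, in Precinct 2: #8, #9, #10, #14, #15, #18 → 6.

6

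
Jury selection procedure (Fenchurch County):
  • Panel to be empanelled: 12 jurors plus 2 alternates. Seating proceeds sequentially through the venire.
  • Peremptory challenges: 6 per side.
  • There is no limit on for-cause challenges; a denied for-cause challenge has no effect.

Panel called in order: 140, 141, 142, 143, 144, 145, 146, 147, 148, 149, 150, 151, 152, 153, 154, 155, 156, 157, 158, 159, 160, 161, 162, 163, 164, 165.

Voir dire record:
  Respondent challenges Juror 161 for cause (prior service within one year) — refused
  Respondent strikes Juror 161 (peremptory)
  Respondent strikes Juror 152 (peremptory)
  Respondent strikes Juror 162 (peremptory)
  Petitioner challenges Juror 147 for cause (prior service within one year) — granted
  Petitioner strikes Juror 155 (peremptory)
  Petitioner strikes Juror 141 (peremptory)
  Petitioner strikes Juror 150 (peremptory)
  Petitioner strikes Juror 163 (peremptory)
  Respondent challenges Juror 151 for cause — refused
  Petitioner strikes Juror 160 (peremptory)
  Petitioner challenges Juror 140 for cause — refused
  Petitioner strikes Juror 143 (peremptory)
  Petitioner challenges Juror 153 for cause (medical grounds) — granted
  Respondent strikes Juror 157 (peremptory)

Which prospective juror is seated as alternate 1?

164

Removed: #141, #143, #147, #150, #152, #153, #155, #157, #160, #161, #162, #163. (#140, #151 stay — for-cause denied.)
Filling seats in venire order through position 13: #140, #142, #144, #145, #146, #148, #149, #151, #154, #156, #158, #159, #164.
So alternate 1 is #164.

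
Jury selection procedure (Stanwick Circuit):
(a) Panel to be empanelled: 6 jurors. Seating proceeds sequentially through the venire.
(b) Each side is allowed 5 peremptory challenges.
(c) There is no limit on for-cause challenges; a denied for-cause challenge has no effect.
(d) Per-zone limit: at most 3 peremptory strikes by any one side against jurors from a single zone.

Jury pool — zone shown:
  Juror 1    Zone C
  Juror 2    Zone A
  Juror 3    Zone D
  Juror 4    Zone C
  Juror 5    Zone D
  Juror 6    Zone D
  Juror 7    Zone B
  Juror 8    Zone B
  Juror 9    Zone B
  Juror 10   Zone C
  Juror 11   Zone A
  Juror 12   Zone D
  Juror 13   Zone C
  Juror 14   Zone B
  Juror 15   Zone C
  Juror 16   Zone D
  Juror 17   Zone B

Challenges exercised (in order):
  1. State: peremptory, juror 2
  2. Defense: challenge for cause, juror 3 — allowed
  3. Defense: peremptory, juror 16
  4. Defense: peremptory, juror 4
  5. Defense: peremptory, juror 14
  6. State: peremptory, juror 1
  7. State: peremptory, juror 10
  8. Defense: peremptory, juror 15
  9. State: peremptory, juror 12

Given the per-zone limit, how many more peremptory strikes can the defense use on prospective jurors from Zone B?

Defense peremptories so far: #16, #4, #14, #15 — 4 of 5 used, 1 left overall.
Against Zone B: #14 — 1 used; per-zone cap 3 leaves 2.
Binding limit: min(1, 2) = 1.

1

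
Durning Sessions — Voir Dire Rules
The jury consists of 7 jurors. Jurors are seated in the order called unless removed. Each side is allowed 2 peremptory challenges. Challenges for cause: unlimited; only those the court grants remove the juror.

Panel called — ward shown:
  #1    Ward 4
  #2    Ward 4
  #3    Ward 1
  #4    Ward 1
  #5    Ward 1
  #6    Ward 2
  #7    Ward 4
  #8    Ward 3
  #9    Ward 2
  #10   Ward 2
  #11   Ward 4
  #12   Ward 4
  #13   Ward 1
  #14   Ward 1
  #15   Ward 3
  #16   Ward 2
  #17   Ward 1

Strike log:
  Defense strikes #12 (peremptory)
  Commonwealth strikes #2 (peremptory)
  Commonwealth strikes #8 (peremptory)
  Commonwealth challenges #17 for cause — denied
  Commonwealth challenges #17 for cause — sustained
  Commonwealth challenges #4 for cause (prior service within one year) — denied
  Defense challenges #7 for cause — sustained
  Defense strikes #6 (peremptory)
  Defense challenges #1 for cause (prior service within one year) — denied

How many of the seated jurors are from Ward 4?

2

Removed: #2, #6, #7, #8, #12, #17.
Seated jurors 1–7: #1, #3, #4, #5, #9, #10, #11.
Of those, in Ward 4: #1, #11 → 2.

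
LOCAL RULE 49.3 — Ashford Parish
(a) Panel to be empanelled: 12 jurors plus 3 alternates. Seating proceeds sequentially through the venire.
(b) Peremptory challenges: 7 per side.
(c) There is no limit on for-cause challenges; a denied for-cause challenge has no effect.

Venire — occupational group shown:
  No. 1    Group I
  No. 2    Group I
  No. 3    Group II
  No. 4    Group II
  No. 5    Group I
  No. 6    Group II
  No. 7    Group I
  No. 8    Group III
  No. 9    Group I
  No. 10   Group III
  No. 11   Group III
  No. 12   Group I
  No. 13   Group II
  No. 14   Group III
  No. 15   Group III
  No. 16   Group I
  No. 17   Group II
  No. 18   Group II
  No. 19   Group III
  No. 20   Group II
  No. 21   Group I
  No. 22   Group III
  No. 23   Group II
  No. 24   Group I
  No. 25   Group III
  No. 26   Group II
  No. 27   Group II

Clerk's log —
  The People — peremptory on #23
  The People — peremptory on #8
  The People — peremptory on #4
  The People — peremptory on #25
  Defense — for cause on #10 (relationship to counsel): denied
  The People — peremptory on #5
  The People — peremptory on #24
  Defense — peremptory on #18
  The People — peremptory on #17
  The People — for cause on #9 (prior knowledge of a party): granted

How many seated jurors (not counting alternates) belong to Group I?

Removed: #4, #5, #8, #9, #17, #18, #23, #24, #25.
Seated jurors 1–12: #1, #2, #3, #6, #7, #10, #11, #12, #13, #14, #15, #16 (alternates #19, #20, #21 not counted).
Of those, in Group I: #1, #2, #7, #12, #16 → 5.

5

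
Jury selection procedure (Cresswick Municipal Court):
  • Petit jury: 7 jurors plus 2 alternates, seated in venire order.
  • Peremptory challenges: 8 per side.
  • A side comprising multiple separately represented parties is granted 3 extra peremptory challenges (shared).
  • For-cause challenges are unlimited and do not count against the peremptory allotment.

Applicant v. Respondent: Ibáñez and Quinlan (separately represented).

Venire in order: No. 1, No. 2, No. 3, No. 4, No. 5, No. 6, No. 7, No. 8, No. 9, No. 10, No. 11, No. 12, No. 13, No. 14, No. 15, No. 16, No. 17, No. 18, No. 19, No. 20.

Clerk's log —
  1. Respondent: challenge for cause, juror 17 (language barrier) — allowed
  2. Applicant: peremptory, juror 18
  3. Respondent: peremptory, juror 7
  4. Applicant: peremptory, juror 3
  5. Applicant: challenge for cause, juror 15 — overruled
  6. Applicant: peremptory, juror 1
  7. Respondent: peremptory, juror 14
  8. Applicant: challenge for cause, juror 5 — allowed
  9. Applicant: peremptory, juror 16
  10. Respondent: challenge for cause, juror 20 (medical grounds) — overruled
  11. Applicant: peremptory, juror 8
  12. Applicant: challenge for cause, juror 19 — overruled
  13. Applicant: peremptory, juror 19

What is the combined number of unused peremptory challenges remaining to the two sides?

Applicant allotment: 8. Respondent allotment: 8 base + 3 multi-party = 11.
Applicant peremptories used: #18, #3, #1, #16, #8, #19 — 6 (for-cause on #15, #5, #19 don't count).
Respondent peremptories used: #7, #14 — 2 (for-cause on #17, #20 don't count).
Remaining: (8 − 6) + (11 − 2) = 11.

11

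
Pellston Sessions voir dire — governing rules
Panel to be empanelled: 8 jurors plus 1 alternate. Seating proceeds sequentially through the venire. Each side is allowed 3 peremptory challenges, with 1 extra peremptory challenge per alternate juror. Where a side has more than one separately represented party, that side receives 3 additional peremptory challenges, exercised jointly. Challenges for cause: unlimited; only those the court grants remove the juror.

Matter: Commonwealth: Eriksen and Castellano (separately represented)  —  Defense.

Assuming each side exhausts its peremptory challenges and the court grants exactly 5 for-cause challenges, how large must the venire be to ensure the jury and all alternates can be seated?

25

Seats to fill: 8 + 1 alternates = 9.
Peremptories — Commonwealth: 3 + 1×1 + 3 = 7; Defense: 3 + 1×1 = 4; total 11.
For-cause removals: 5.
Minimum venire: 9 + 11 + 5 = 25.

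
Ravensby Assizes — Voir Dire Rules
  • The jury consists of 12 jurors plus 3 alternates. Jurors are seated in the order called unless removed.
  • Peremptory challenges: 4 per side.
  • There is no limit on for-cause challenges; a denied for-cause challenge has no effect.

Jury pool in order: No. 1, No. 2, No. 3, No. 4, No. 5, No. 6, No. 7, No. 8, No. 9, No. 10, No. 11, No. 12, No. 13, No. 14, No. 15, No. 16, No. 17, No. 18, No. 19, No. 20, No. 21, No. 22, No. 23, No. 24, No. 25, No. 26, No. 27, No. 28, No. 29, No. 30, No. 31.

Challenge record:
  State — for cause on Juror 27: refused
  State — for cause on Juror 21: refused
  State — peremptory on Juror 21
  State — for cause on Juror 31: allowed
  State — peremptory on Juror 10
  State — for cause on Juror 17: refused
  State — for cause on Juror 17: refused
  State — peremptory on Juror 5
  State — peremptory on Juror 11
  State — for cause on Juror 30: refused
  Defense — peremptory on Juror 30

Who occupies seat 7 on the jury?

8

Removed: #5, #10, #11, #21, #30, #31. (#17, #27 stay — for-cause denied.)
Seating in order: seats 1–12 → #1, #2, #3, #4, #6, #7, #8, #9, #12, #13, #14, #15; alternates → #16, #17, #18.
So seat 7 is #8.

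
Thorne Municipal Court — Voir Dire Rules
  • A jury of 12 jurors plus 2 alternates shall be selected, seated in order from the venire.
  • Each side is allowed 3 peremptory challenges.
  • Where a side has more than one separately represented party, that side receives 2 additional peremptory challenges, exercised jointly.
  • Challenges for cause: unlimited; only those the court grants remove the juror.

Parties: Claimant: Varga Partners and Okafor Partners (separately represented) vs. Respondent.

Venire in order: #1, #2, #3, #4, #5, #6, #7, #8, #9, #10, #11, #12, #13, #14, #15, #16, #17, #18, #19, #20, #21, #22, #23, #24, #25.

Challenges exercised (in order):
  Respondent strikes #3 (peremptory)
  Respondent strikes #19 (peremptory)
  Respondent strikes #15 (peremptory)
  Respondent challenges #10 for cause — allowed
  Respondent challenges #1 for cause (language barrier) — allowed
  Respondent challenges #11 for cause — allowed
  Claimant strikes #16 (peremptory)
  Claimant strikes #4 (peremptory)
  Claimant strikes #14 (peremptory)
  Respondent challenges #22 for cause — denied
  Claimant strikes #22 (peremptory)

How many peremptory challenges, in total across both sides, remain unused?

Claimant allotment: 3 base + 2 multi-party = 5. Respondent allotment: 3.
Claimant peremptories used: #16, #4, #14, #22 — 4.
Respondent peremptories used: #3, #19, #15 — 3 (for-cause on #10, #1, #11, #22 don't count).
Remaining: (5 − 4) + (3 − 3) = 1.

1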